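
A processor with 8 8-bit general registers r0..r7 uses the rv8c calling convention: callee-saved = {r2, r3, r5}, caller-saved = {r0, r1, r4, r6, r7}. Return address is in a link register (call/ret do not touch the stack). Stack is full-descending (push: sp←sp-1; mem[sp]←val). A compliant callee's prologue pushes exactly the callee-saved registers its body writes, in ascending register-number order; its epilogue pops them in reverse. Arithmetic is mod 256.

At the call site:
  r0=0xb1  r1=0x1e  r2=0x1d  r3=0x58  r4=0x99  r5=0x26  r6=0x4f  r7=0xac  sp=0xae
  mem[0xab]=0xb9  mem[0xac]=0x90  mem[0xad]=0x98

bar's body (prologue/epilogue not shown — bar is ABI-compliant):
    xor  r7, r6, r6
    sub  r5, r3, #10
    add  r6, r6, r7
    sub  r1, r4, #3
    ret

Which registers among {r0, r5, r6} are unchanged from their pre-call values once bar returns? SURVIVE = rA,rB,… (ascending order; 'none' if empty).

prologue: push r5 -> mem[0xad]=0x26, sp=0xad
body[0] xor  r7, r6, r6 -> r7=0x00
body[1] sub  r5, r3, #10 -> r5=0x4e
body[2] add  r6, r6, r7 -> r6=0x4f
body[3] sub  r1, r4, #3 -> r1=0x96
epilogue: pop r5=0x26, sp=0xae
r0: caller-saved, written=False
r5: callee-saved, written=True
r6: caller-saved, written=True

SURVIVE = r0,r5,r6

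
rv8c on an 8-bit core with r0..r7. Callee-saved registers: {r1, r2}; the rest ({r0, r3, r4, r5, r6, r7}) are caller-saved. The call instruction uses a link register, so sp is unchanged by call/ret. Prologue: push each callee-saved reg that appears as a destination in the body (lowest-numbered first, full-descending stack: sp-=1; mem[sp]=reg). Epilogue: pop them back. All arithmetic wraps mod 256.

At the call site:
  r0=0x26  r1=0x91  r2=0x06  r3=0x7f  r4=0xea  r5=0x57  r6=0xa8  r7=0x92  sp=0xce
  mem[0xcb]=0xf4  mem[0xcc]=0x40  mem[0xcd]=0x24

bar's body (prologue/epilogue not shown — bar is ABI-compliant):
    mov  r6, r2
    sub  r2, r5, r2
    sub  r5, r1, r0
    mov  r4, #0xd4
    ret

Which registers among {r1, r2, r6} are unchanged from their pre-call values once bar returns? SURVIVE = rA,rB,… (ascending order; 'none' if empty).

prologue: push r2 → mem[0xcd]=0x06, sp=0xcd
body[0] mov  r6, r2 → r6=0x06
body[1] sub  r2, r5, r2 → r2=0x51
body[2] sub  r5, r1, r0 → r5=0x6b
body[3] mov  r4, #0xd4 → r4=0xd4
epilogue: pop r2=0x06, sp=0xce
r1: callee-saved, written=False
r2: callee-saved, written=True
r6: caller-saved, written=True

SURVIVE = r1,r2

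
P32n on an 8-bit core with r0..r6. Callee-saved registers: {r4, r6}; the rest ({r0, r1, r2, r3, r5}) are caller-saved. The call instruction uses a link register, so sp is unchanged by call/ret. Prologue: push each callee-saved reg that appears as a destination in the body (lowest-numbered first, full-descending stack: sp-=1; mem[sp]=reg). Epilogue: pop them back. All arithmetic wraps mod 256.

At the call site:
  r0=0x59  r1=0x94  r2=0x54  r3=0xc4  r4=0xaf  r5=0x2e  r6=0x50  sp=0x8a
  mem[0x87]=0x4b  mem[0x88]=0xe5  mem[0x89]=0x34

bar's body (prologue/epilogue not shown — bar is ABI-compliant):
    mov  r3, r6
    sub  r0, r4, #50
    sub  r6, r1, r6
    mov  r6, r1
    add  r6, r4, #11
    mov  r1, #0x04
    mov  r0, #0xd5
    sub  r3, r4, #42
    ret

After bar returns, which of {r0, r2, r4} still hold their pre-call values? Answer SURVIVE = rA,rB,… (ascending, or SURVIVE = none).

prologue: push r6 → mem[0x89]=0x50, sp=0x89
body[0] mov  r3, r6 → r3=0x50
body[1] sub  r0, r4, #50 → r0=0x7d
body[2] sub  r6, r1, r6 → r6=0x44
body[3] mov  r6, r1 → r6=0x94
body[4] add  r6, r4, #11 → r6=0xba
body[5] mov  r1, #0x04 → r1=0x04
body[6] mov  r0, #0xd5 → r0=0xd5
body[7] sub  r3, r4, #42 → r3=0x85
epilogue: pop r6=0x50, sp=0x8a
r0: caller-saved, written=True
r2: caller-saved, written=False
r4: callee-saved, written=False

SURVIVE = r2,r4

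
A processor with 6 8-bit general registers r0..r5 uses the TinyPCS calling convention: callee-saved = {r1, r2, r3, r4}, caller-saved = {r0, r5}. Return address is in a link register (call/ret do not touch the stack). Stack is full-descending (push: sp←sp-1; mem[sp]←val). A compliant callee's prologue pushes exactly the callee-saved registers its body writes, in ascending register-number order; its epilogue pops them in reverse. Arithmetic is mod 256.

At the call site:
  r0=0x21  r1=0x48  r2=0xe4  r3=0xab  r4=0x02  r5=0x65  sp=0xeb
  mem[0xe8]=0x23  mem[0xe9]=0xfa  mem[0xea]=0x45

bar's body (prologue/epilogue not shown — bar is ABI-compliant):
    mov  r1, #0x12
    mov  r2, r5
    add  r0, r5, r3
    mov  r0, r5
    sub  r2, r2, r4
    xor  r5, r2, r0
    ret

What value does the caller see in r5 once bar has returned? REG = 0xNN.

REG = 0x06

prologue: push r1 -> mem[0xea]=0x48, sp=0xea
prologue: push r2 -> mem[0xe9]=0xe4, sp=0xe9
body[0] mov  r1, #0x12 -> r1=0x12
body[1] mov  r2, r5 -> r2=0x65
body[2] add  r0, r5, r3 -> r0=0x10
body[3] mov  r0, r5 -> r0=0x65
body[4] sub  r2, r2, r4 -> r2=0x63
body[5] xor  r5, r2, r0 -> r5=0x06
epilogue: pop r2=0xe4, sp=0xea
epilogue: pop r1=0x48, sp=0xeb
r5 is caller-saved -> body value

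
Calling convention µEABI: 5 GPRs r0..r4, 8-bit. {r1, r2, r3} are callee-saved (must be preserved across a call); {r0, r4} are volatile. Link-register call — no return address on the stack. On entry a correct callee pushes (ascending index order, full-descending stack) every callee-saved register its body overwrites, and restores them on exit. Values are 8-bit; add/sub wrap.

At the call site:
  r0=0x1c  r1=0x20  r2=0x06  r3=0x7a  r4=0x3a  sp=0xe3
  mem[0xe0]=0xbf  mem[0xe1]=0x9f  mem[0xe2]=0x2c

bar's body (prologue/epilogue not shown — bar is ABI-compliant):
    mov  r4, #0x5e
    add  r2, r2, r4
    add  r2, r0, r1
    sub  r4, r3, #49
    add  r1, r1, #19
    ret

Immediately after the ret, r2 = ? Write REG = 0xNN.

prologue: push r1 -> mem[0xe2]=0x20, sp=0xe2
prologue: push r2 -> mem[0xe1]=0x06, sp=0xe1
body[0] mov  r4, #0x5e -> r4=0x5e
body[1] add  r2, r2, r4 -> r2=0x64
body[2] add  r2, r0, r1 -> r2=0x3c
body[3] sub  r4, r3, #49 -> r4=0x49
body[4] add  r1, r1, #19 -> r1=0x33
epilogue: pop r2=0x06, sp=0xe2
epilogue: pop r1=0x20, sp=0xe3
r2 is callee-saved -> restored

REG = 0x06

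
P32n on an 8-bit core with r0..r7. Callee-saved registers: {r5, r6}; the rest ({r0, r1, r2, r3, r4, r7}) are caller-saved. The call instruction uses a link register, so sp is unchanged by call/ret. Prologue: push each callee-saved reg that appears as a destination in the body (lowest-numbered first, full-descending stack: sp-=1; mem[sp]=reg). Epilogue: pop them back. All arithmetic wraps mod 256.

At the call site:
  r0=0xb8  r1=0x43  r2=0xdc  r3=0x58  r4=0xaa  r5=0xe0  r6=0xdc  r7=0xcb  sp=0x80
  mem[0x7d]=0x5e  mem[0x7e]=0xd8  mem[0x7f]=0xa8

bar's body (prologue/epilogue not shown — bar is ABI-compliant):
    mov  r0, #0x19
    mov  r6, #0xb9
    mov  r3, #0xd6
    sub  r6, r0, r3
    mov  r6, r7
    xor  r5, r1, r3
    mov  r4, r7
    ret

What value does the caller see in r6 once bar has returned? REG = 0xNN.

REG = 0xdc

prologue: push r5 -> mem[0x7f]=0xe0, sp=0x7f
prologue: push r6 -> mem[0x7e]=0xdc, sp=0x7e
body[0] mov  r0, #0x19 -> r0=0x19
body[1] mov  r6, #0xb9 -> r6=0xb9
body[2] mov  r3, #0xd6 -> r3=0xd6
body[3] sub  r6, r0, r3 -> r6=0x43
body[4] mov  r6, r7 -> r6=0xcb
body[5] xor  r5, r1, r3 -> r5=0x95
body[6] mov  r4, r7 -> r4=0xcb
epilogue: pop r6=0xdc, sp=0x7f
epilogue: pop r5=0xe0, sp=0x80
r6 is callee-saved -> restored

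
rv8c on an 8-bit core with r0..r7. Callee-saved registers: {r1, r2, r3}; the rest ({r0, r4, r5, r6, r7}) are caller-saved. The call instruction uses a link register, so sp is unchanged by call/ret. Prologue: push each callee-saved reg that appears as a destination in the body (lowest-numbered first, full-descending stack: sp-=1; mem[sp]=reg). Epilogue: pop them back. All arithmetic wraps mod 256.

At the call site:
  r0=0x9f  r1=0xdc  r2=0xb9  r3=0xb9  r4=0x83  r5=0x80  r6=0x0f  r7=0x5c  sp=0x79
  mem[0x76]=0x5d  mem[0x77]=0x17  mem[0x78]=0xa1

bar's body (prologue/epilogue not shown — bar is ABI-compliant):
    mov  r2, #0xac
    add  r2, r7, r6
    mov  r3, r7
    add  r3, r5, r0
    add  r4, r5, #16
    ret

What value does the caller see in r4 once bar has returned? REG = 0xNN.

prologue: push r2 -> mem[0x78]=0xb9, sp=0x78
prologue: push r3 -> mem[0x77]=0xb9, sp=0x77
body[0] mov  r2, #0xac -> r2=0xac
body[1] add  r2, r7, r6 -> r2=0x6b
body[2] mov  r3, r7 -> r3=0x5c
body[3] add  r3, r5, r0 -> r3=0x1f
body[4] add  r4, r5, #16 -> r4=0x90
epilogue: pop r3=0xb9, sp=0x78
epilogue: pop r2=0xb9, sp=0x79
r4 is caller-saved -> body value

REG = 0x90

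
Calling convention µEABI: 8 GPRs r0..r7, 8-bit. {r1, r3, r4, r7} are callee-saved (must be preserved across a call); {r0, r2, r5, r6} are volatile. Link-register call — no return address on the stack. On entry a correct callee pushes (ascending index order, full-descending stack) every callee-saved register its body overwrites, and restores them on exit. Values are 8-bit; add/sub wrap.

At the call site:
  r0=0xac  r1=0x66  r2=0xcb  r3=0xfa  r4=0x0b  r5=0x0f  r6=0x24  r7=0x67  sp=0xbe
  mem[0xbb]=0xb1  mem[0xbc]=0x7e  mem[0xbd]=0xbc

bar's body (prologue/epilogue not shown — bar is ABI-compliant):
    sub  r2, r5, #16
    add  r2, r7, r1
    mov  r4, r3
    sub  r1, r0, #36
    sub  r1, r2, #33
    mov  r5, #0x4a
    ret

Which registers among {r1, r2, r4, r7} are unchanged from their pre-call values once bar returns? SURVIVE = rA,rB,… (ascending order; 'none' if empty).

SURVIVE = r1,r4,r7

prologue: push r1 -> mem[0xbd]=0x66, sp=0xbd
prologue: push r4 -> mem[0xbc]=0x0b, sp=0xbc
body[0] sub  r2, r5, #16 -> r2=0xff
body[1] add  r2, r7, r1 -> r2=0xcd
body[2] mov  r4, r3 -> r4=0xfa
body[3] sub  r1, r0, #36 -> r1=0x88
body[4] sub  r1, r2, #33 -> r1=0xac
body[5] mov  r5, #0x4a -> r5=0x4a
epilogue: pop r4=0x0b, sp=0xbd
epilogue: pop r1=0x66, sp=0xbe
r1: callee-saved, written=True
r2: caller-saved, written=True
r4: callee-saved, written=True
r7: callee-saved, written=False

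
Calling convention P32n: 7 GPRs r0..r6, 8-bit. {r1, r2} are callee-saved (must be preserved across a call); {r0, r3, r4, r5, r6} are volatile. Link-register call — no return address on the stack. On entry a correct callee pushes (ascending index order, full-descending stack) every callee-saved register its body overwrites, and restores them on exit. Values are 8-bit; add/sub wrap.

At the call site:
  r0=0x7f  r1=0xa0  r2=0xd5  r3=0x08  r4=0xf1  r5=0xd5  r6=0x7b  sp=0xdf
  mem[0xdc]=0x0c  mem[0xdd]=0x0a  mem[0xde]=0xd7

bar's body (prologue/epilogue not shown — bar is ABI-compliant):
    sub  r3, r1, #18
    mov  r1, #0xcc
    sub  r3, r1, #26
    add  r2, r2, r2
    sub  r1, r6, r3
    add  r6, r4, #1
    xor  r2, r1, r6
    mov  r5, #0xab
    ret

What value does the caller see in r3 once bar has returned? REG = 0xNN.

REG = 0xb2

prologue: push r1 -> mem[0xde]=0xa0, sp=0xde
prologue: push r2 -> mem[0xdd]=0xd5, sp=0xdd
body[0] sub  r3, r1, #18 -> r3=0x8e
body[1] mov  r1, #0xcc -> r1=0xcc
body[2] sub  r3, r1, #26 -> r3=0xb2
body[3] add  r2, r2, r2 -> r2=0xaa
body[4] sub  r1, r6, r3 -> r1=0xc9
body[5] add  r6, r4, #1 -> r6=0xf2
body[6] xor  r2, r1, r6 -> r2=0x3b
body[7] mov  r5, #0xab -> r5=0xab
epilogue: pop r2=0xd5, sp=0xde
epilogue: pop r1=0xa0, sp=0xdf
r3 is caller-saved -> body value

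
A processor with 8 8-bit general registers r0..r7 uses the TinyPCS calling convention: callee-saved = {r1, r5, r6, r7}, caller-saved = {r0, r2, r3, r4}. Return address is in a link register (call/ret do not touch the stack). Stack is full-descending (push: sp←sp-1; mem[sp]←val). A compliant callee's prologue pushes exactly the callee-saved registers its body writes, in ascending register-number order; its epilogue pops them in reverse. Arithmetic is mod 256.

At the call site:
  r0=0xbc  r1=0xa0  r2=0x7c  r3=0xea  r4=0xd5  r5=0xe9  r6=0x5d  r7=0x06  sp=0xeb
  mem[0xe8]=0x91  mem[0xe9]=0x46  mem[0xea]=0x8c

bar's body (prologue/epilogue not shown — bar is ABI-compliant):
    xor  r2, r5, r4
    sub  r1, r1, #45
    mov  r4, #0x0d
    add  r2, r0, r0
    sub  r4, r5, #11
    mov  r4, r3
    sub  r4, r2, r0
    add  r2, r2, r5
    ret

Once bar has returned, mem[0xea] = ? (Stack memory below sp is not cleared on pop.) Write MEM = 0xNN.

prologue: push r1 -> mem[0xea]=0xa0, sp=0xea
body[0] xor  r2, r5, r4 -> r2=0x3c
body[1] sub  r1, r1, #45 -> r1=0x73
body[2] mov  r4, #0x0d -> r4=0x0d
body[3] add  r2, r0, r0 -> r2=0x78
body[4] sub  r4, r5, #11 -> r4=0xde
body[5] mov  r4, r3 -> r4=0xea
body[6] sub  r4, r2, r0 -> r4=0xbc
body[7] add  r2, r2, r5 -> r2=0x61
epilogue: pop r1=0xa0, sp=0xeb
prologue pushed ['r1'] at ['0xea']

MEM = 0xa0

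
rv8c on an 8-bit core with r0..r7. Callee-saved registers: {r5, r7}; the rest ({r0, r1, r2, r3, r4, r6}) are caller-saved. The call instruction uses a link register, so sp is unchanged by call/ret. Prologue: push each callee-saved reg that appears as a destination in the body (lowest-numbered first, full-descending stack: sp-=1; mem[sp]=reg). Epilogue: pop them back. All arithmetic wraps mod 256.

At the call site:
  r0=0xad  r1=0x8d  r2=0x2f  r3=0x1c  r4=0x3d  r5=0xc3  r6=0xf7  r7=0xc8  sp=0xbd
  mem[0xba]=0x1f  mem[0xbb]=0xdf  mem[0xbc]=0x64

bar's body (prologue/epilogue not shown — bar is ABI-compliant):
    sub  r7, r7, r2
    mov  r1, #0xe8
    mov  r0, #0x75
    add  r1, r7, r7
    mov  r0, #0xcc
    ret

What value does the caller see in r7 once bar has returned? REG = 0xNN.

prologue: push r7 → mem[0xbc]=0xc8, sp=0xbc
body[0] sub  r7, r7, r2 → r7=0x99
body[1] mov  r1, #0xe8 → r1=0xe8
body[2] mov  r0, #0x75 → r0=0x75
body[3] add  r1, r7, r7 → r1=0x32
body[4] mov  r0, #0xcc → r0=0xcc
epilogue: pop r7=0xc8, sp=0xbd
r7 is callee-saved → restored

REG = 0xc8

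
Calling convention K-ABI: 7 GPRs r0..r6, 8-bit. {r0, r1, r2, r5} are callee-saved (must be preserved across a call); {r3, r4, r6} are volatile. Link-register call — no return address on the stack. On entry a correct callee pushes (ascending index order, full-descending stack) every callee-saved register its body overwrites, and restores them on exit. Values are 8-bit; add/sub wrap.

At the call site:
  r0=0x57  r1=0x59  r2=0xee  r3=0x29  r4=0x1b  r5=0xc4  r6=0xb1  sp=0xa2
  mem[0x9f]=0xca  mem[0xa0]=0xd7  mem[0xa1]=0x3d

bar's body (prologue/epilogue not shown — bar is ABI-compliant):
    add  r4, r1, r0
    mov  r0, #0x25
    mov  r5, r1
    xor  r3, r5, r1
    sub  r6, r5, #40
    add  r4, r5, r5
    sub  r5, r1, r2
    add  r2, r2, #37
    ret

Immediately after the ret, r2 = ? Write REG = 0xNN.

REG = 0xee

prologue: push r0 → mem[0xa1]=0x57, sp=0xa1
prologue: push r2 → mem[0xa0]=0xee, sp=0xa0
prologue: push r5 → mem[0x9f]=0xc4, sp=0x9f
body[0] add  r4, r1, r0 → r4=0xb0
body[1] mov  r0, #0x25 → r0=0x25
body[2] mov  r5, r1 → r5=0x59
body[3] xor  r3, r5, r1 → r3=0x00
body[4] sub  r6, r5, #40 → r6=0x31
body[5] add  r4, r5, r5 → r4=0xb2
body[6] sub  r5, r1, r2 → r5=0x6b
body[7] add  r2, r2, #37 → r2=0x13
epilogue: pop r5=0xc4, sp=0xa0
epilogue: pop r2=0xee, sp=0xa1
epilogue: pop r0=0x57, sp=0xa2
r2 is callee-saved → restored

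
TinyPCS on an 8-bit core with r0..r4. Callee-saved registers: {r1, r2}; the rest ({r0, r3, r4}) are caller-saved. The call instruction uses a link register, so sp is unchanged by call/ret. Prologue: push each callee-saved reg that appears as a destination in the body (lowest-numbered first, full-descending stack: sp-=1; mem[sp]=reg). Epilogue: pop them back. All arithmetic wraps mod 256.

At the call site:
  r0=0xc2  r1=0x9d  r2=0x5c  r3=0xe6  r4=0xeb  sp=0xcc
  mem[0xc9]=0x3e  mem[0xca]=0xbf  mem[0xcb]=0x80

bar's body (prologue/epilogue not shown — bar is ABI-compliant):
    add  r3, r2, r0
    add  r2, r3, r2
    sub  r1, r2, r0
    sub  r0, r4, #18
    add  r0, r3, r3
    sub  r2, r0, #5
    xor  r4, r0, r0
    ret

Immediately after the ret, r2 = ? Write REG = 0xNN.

prologue: push r1 -> mem[0xcb]=0x9d, sp=0xcb
prologue: push r2 -> mem[0xca]=0x5c, sp=0xca
body[0] add  r3, r2, r0 -> r3=0x1e
body[1] add  r2, r3, r2 -> r2=0x7a
body[2] sub  r1, r2, r0 -> r1=0xb8
body[3] sub  r0, r4, #18 -> r0=0xd9
body[4] add  r0, r3, r3 -> r0=0x3c
body[5] sub  r2, r0, #5 -> r2=0x37
body[6] xor  r4, r0, r0 -> r4=0x00
epilogue: pop r2=0x5c, sp=0xcb
epilogue: pop r1=0x9d, sp=0xcc
r2 is callee-saved -> restored

REG = 0x5c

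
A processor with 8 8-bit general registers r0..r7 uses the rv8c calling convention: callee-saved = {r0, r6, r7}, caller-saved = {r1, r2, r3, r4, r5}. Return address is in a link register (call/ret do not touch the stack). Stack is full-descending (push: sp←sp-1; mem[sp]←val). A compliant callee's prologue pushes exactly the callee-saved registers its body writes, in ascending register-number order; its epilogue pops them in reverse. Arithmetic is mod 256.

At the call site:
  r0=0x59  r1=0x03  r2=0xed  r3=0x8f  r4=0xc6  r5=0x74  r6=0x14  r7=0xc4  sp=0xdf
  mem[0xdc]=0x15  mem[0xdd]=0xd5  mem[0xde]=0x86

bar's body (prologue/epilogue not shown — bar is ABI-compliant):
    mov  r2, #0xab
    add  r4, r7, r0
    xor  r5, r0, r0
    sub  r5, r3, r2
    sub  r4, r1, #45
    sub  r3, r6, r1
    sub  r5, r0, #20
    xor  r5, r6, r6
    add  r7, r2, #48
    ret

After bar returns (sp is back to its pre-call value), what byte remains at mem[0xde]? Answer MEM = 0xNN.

MEM = 0xc4

prologue: push r7 → mem[0xde]=0xc4, sp=0xde
body[0] mov  r2, #0xab → r2=0xab
body[1] add  r4, r7, r0 → r4=0x1d
body[2] xor  r5, r0, r0 → r5=0x00
body[3] sub  r5, r3, r2 → r5=0xe4
body[4] sub  r4, r1, #45 → r4=0xd6
body[5] sub  r3, r6, r1 → r3=0x11
body[6] sub  r5, r0, #20 → r5=0x45
body[7] xor  r5, r6, r6 → r5=0x00
body[8] add  r7, r2, #48 → r7=0xdb
epilogue: pop r7=0xc4, sp=0xdf
prologue pushed ['r7'] at ['0xde']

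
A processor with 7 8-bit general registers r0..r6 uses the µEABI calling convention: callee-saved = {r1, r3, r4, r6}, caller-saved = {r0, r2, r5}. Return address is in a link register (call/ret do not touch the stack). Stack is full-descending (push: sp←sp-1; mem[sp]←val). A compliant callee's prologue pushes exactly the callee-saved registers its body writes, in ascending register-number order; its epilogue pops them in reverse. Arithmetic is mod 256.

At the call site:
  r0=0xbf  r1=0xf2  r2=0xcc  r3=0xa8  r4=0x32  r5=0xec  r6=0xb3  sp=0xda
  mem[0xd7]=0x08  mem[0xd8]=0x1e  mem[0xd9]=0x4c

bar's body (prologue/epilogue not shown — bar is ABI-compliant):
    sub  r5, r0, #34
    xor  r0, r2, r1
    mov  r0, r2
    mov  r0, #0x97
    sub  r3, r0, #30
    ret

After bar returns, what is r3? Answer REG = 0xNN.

REG = 0xa8

prologue: push r3 -> mem[0xd9]=0xa8, sp=0xd9
body[0] sub  r5, r0, #34 -> r5=0x9d
body[1] xor  r0, r2, r1 -> r0=0x3e
body[2] mov  r0, r2 -> r0=0xcc
body[3] mov  r0, #0x97 -> r0=0x97
body[4] sub  r3, r0, #30 -> r3=0x79
epilogue: pop r3=0xa8, sp=0xda
r3 is callee-saved -> restored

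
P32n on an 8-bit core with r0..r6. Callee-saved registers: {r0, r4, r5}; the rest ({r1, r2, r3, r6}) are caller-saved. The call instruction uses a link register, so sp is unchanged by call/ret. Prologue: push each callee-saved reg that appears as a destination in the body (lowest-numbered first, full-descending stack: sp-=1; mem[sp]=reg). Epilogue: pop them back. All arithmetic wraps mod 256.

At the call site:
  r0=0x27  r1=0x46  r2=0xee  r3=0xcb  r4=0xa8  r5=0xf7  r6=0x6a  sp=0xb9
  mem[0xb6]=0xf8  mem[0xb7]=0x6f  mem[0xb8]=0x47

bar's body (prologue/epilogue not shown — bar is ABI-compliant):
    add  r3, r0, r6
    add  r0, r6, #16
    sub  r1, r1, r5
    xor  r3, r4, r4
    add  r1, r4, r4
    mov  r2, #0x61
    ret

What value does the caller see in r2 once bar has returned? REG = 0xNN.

prologue: push r0 -> mem[0xb8]=0x27, sp=0xb8
body[0] add  r3, r0, r6 -> r3=0x91
body[1] add  r0, r6, #16 -> r0=0x7a
body[2] sub  r1, r1, r5 -> r1=0x4f
body[3] xor  r3, r4, r4 -> r3=0x00
body[4] add  r1, r4, r4 -> r1=0x50
body[5] mov  r2, #0x61 -> r2=0x61
epilogue: pop r0=0x27, sp=0xb9
r2 is caller-saved -> body value

REG = 0x61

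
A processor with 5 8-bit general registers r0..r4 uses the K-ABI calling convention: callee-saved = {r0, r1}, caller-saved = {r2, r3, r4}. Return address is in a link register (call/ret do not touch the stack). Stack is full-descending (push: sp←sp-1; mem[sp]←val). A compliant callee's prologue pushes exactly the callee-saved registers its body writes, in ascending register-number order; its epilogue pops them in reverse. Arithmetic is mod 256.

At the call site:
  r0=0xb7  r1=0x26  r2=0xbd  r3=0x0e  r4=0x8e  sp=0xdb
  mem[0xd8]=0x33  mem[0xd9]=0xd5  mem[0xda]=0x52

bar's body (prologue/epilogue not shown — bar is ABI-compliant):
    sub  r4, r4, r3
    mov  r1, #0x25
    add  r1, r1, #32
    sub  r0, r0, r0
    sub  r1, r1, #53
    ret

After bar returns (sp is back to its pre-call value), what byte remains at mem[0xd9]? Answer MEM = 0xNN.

MEM = 0x26

prologue: push r0 -> mem[0xda]=0xb7, sp=0xda
prologue: push r1 -> mem[0xd9]=0x26, sp=0xd9
body[0] sub  r4, r4, r3 -> r4=0x80
body[1] mov  r1, #0x25 -> r1=0x25
body[2] add  r1, r1, #32 -> r1=0x45
body[3] sub  r0, r0, r0 -> r0=0x00
body[4] sub  r1, r1, #53 -> r1=0x10
epilogue: pop r1=0x26, sp=0xda
epilogue: pop r0=0xb7, sp=0xdb
prologue pushed ['r0', 'r1'] at ['0xda', '0xd9']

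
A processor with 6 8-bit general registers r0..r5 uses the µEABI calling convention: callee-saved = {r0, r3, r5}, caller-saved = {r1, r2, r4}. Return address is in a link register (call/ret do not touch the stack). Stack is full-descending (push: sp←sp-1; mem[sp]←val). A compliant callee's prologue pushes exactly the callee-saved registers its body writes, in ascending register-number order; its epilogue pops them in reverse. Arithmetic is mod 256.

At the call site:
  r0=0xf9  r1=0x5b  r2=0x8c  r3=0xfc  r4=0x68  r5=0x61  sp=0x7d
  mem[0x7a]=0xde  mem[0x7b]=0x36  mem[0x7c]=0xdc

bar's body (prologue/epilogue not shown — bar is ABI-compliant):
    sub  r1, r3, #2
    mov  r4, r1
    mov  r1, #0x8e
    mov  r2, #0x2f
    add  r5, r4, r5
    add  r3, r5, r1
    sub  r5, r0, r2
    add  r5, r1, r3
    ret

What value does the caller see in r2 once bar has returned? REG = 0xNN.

REG = 0x2f

prologue: push r3 -> mem[0x7c]=0xfc, sp=0x7c
prologue: push r5 -> mem[0x7b]=0x61, sp=0x7b
body[0] sub  r1, r3, #2 -> r1=0xfa
body[1] mov  r4, r1 -> r4=0xfa
body[2] mov  r1, #0x8e -> r1=0x8e
body[3] mov  r2, #0x2f -> r2=0x2f
body[4] add  r5, r4, r5 -> r5=0x5b
body[5] add  r3, r5, r1 -> r3=0xe9
body[6] sub  r5, r0, r2 -> r5=0xca
body[7] add  r5, r1, r3 -> r5=0x77
epilogue: pop r5=0x61, sp=0x7c
epilogue: pop r3=0xfc, sp=0x7d
r2 is caller-saved -> body value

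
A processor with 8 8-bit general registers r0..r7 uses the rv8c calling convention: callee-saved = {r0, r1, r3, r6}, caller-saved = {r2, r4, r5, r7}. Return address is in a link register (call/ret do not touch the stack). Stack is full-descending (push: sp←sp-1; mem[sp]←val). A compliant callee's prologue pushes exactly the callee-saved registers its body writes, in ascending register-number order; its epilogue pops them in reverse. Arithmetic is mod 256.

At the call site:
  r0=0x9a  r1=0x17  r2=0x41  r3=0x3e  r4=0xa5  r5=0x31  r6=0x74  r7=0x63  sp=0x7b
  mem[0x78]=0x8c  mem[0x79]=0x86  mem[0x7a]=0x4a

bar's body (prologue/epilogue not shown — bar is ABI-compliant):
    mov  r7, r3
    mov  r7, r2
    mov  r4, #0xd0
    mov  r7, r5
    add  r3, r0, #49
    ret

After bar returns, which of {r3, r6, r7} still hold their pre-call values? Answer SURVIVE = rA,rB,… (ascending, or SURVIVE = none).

SURVIVE = r3,r6

prologue: push r3 -> mem[0x7a]=0x3e, sp=0x7a
body[0] mov  r7, r3 -> r7=0x3e
body[1] mov  r7, r2 -> r7=0x41
body[2] mov  r4, #0xd0 -> r4=0xd0
body[3] mov  r7, r5 -> r7=0x31
body[4] add  r3, r0, #49 -> r3=0xcb
epilogue: pop r3=0x3e, sp=0x7b
r3: callee-saved, written=True
r6: callee-saved, written=False
r7: caller-saved, written=True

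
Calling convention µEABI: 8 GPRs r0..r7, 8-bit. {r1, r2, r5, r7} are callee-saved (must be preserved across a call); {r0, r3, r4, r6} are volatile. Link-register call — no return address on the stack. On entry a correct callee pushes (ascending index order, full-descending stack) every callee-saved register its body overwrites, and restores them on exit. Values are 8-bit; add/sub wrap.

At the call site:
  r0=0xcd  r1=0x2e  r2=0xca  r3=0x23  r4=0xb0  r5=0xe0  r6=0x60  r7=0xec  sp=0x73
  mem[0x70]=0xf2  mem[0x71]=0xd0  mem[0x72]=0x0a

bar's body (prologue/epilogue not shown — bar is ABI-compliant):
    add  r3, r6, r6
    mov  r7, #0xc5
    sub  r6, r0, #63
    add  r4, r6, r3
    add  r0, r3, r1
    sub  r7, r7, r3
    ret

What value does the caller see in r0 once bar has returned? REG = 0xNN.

prologue: push r7 -> mem[0x72]=0xec, sp=0x72
body[0] add  r3, r6, r6 -> r3=0xc0
body[1] mov  r7, #0xc5 -> r7=0xc5
body[2] sub  r6, r0, #63 -> r6=0x8e
body[3] add  r4, r6, r3 -> r4=0x4e
body[4] add  r0, r3, r1 -> r0=0xee
body[5] sub  r7, r7, r3 -> r7=0x05
epilogue: pop r7=0xec, sp=0x73
r0 is caller-saved -> body value

REG = 0xee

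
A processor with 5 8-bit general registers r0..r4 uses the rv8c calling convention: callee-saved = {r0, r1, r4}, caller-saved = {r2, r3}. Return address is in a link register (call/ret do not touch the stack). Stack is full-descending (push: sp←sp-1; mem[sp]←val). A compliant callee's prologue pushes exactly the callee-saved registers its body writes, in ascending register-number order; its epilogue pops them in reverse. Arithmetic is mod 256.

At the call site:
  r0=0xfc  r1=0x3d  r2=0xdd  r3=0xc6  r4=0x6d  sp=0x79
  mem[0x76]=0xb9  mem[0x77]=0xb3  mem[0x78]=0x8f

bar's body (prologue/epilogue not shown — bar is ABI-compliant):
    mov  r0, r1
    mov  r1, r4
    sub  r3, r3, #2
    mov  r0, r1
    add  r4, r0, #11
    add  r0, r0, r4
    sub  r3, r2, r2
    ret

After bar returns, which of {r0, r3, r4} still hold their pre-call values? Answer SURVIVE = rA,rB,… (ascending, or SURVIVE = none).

SURVIVE = r0,r4

prologue: push r0 → mem[0x78]=0xfc, sp=0x78
prologue: push r1 → mem[0x77]=0x3d, sp=0x77
prologue: push r4 → mem[0x76]=0x6d, sp=0x76
body[0] mov  r0, r1 → r0=0x3d
body[1] mov  r1, r4 → r1=0x6d
body[2] sub  r3, r3, #2 → r3=0xc4
body[3] mov  r0, r1 → r0=0x6d
body[4] add  r4, r0, #11 → r4=0x78
body[5] add  r0, r0, r4 → r0=0xe5
body[6] sub  r3, r2, r2 → r3=0x00
epilogue: pop r4=0x6d, sp=0x77
epilogue: pop r1=0x3d, sp=0x78
epilogue: pop r0=0xfc, sp=0x79
r0: callee-saved, written=True
r3: caller-saved, written=True
r4: callee-saved, written=True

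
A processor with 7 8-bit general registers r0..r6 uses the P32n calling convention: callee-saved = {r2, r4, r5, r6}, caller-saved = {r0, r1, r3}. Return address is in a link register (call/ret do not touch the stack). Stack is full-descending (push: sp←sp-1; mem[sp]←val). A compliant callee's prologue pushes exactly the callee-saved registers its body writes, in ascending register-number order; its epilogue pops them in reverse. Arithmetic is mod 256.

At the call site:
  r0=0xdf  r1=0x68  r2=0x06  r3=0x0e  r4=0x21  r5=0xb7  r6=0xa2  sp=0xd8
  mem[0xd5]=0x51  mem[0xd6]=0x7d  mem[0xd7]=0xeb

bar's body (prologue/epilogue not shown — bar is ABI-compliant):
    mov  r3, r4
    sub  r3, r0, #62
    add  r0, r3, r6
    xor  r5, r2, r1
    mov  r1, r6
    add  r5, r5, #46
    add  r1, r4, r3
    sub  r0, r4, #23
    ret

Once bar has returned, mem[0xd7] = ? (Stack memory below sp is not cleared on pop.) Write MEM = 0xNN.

MEM = 0xb7

prologue: push r5 -> mem[0xd7]=0xb7, sp=0xd7
body[0] mov  r3, r4 -> r3=0x21
body[1] sub  r3, r0, #62 -> r3=0xa1
body[2] add  r0, r3, r6 -> r0=0x43
body[3] xor  r5, r2, r1 -> r5=0x6e
body[4] mov  r1, r6 -> r1=0xa2
body[5] add  r5, r5, #46 -> r5=0x9c
body[6] add  r1, r4, r3 -> r1=0xc2
body[7] sub  r0, r4, #23 -> r0=0x0a
epilogue: pop r5=0xb7, sp=0xd8
prologue pushed ['r5'] at ['0xd7']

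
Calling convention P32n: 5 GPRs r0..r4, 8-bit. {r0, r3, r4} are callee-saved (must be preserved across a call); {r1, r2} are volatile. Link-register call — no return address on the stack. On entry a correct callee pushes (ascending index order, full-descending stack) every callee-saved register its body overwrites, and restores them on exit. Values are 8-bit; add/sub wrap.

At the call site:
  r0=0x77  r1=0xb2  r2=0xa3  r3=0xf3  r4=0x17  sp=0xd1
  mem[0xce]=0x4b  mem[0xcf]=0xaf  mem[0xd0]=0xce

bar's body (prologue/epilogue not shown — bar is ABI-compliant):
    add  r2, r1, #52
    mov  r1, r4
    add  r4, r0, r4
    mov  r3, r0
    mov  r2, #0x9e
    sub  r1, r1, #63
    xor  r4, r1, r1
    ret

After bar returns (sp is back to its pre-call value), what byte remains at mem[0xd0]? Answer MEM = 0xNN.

prologue: push r3 -> mem[0xd0]=0xf3, sp=0xd0
prologue: push r4 -> mem[0xcf]=0x17, sp=0xcf
body[0] add  r2, r1, #52 -> r2=0xe6
body[1] mov  r1, r4 -> r1=0x17
body[2] add  r4, r0, r4 -> r4=0x8e
body[3] mov  r3, r0 -> r3=0x77
body[4] mov  r2, #0x9e -> r2=0x9e
body[5] sub  r1, r1, #63 -> r1=0xd8
body[6] xor  r4, r1, r1 -> r4=0x00
epilogue: pop r4=0x17, sp=0xd0
epilogue: pop r3=0xf3, sp=0xd1
prologue pushed ['r3', 'r4'] at ['0xd0', '0xcf']

MEM = 0xf3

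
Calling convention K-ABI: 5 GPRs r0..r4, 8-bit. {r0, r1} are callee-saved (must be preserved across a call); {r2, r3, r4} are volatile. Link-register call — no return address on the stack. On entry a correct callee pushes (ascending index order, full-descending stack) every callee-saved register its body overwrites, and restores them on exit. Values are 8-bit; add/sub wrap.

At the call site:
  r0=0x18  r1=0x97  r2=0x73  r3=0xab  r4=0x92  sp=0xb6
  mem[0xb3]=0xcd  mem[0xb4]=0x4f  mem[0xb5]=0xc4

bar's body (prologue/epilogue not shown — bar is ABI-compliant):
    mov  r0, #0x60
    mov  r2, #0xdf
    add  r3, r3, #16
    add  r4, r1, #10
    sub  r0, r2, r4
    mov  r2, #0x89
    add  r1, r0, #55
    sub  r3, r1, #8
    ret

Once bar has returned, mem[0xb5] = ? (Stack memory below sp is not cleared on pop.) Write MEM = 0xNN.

prologue: push r0 → mem[0xb5]=0x18, sp=0xb5
prologue: push r1 → mem[0xb4]=0x97, sp=0xb4
body[0] mov  r0, #0x60 → r0=0x60
body[1] mov  r2, #0xdf → r2=0xdf
body[2] add  r3, r3, #16 → r3=0xbb
body[3] add  r4, r1, #10 → r4=0xa1
body[4] sub  r0, r2, r4 → r0=0x3e
body[5] mov  r2, #0x89 → r2=0x89
body[6] add  r1, r0, #55 → r1=0x75
body[7] sub  r3, r1, #8 → r3=0x6d
epilogue: pop r1=0x97, sp=0xb5
epilogue: pop r0=0x18, sp=0xb6
prologue pushed ['r0', 'r1'] at ['0xb5', '0xb4']

MEM = 0x18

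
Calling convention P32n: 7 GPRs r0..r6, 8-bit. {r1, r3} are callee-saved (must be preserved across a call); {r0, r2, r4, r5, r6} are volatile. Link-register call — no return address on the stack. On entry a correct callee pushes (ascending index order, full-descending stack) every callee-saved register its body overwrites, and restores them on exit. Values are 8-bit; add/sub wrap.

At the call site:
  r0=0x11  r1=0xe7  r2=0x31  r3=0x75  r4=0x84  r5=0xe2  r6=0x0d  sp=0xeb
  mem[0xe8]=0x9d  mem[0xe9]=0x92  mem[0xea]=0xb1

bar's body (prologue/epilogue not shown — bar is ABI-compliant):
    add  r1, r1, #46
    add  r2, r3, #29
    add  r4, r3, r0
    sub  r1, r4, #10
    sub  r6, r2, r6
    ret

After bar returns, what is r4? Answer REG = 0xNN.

REG = 0x86

prologue: push r1 → mem[0xea]=0xe7, sp=0xea
body[0] add  r1, r1, #46 → r1=0x15
body[1] add  r2, r3, #29 → r2=0x92
body[2] add  r4, r3, r0 → r4=0x86
body[3] sub  r1, r4, #10 → r1=0x7c
body[4] sub  r6, r2, r6 → r6=0x85
epilogue: pop r1=0xe7, sp=0xeb
r4 is caller-saved → body value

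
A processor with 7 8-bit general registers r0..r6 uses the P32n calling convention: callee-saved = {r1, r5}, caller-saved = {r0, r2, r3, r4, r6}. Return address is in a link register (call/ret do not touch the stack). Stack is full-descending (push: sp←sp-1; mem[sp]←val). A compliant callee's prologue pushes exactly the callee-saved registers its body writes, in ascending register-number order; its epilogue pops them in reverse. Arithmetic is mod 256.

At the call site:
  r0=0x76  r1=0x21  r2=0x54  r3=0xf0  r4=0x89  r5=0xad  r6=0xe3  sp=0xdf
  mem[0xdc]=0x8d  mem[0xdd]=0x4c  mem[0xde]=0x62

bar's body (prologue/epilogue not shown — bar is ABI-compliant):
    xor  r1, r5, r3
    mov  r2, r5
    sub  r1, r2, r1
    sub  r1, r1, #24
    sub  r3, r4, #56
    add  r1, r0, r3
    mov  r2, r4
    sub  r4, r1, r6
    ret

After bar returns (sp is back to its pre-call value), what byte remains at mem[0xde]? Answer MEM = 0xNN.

MEM = 0x21

prologue: push r1 -> mem[0xde]=0x21, sp=0xde
body[0] xor  r1, r5, r3 -> r1=0x5d
body[1] mov  r2, r5 -> r2=0xad
body[2] sub  r1, r2, r1 -> r1=0x50
body[3] sub  r1, r1, #24 -> r1=0x38
body[4] sub  r3, r4, #56 -> r3=0x51
body[5] add  r1, r0, r3 -> r1=0xc7
body[6] mov  r2, r4 -> r2=0x89
body[7] sub  r4, r1, r6 -> r4=0xe4
epilogue: pop r1=0x21, sp=0xdf
prologue pushed ['r1'] at ['0xde']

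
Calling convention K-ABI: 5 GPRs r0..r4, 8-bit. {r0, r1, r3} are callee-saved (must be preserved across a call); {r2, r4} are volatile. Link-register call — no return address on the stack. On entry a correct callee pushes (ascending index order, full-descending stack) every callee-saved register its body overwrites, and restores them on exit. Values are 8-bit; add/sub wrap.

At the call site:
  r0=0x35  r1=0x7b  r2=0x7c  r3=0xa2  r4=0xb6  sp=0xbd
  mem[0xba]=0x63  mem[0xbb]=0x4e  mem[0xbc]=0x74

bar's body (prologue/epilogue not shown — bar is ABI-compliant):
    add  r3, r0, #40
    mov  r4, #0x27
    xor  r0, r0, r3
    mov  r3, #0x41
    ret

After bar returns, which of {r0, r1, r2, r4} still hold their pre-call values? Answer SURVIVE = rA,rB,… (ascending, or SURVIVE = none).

SURVIVE = r0,r1,r2

prologue: push r0 → mem[0xbc]=0x35, sp=0xbc
prologue: push r3 → mem[0xbb]=0xa2, sp=0xbb
body[0] add  r3, r0, #40 → r3=0x5d
body[1] mov  r4, #0x27 → r4=0x27
body[2] xor  r0, r0, r3 → r0=0x68
body[3] mov  r3, #0x41 → r3=0x41
epilogue: pop r3=0xa2, sp=0xbc
epilogue: pop r0=0x35, sp=0xbd
r0: callee-saved, written=True
r1: callee-saved, written=False
r2: caller-saved, written=False
r4: caller-saved, written=True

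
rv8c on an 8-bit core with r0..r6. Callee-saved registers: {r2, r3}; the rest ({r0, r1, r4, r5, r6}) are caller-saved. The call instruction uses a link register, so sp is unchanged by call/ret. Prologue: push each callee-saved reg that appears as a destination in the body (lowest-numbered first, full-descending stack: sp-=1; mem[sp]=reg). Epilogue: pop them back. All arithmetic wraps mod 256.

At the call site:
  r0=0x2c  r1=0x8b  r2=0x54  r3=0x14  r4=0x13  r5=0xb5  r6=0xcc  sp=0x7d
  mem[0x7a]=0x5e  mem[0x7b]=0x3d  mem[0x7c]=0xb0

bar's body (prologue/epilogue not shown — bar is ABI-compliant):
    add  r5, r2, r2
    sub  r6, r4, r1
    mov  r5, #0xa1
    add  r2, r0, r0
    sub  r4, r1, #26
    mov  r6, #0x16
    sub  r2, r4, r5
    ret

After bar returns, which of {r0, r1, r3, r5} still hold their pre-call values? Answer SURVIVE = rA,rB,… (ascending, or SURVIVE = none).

SURVIVE = r0,r1,r3

prologue: push r2 → mem[0x7c]=0x54, sp=0x7c
body[0] add  r5, r2, r2 → r5=0xa8
body[1] sub  r6, r4, r1 → r6=0x88
body[2] mov  r5, #0xa1 → r5=0xa1
body[3] add  r2, r0, r0 → r2=0x58
body[4] sub  r4, r1, #26 → r4=0x71
body[5] mov  r6, #0x16 → r6=0x16
body[6] sub  r2, r4, r5 → r2=0xd0
epilogue: pop r2=0x54, sp=0x7d
r0: caller-saved, written=False
r1: caller-saved, written=False
r3: callee-saved, written=False
r5: caller-saved, written=True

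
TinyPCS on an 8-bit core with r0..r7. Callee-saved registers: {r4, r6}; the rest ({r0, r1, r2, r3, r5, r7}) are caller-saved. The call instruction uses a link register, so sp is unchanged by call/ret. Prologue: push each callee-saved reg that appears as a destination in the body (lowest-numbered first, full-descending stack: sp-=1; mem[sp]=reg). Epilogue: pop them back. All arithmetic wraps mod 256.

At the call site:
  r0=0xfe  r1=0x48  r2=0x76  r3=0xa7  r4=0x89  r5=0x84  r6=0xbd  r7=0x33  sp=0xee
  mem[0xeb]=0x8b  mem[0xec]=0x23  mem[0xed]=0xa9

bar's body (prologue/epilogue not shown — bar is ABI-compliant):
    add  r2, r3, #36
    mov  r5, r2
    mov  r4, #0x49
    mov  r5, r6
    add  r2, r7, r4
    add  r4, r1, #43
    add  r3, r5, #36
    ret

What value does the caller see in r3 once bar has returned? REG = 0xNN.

prologue: push r4 -> mem[0xed]=0x89, sp=0xed
body[0] add  r2, r3, #36 -> r2=0xcb
body[1] mov  r5, r2 -> r5=0xcb
body[2] mov  r4, #0x49 -> r4=0x49
body[3] mov  r5, r6 -> r5=0xbd
body[4] add  r2, r7, r4 -> r2=0x7c
body[5] add  r4, r1, #43 -> r4=0x73
body[6] add  r3, r5, #36 -> r3=0xe1
epilogue: pop r4=0x89, sp=0xee
r3 is caller-saved -> body value

REG = 0xe1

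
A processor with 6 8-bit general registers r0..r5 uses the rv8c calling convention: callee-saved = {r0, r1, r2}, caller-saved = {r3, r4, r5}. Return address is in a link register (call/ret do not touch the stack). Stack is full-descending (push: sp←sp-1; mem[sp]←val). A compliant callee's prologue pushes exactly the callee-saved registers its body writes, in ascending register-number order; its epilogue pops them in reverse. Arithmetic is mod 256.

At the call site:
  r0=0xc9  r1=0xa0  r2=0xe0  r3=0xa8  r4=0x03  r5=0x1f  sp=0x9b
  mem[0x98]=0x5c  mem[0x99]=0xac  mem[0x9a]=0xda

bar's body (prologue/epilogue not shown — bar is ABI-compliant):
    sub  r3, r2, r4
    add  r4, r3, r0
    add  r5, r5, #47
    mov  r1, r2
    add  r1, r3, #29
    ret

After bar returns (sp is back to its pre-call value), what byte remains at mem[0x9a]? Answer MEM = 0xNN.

MEM = 0xa0

prologue: push r1 -> mem[0x9a]=0xa0, sp=0x9a
body[0] sub  r3, r2, r4 -> r3=0xdd
body[1] add  r4, r3, r0 -> r4=0xa6
body[2] add  r5, r5, #47 -> r5=0x4e
body[3] mov  r1, r2 -> r1=0xe0
body[4] add  r1, r3, #29 -> r1=0xfa
epilogue: pop r1=0xa0, sp=0x9b
prologue pushed ['r1'] at ['0x9a']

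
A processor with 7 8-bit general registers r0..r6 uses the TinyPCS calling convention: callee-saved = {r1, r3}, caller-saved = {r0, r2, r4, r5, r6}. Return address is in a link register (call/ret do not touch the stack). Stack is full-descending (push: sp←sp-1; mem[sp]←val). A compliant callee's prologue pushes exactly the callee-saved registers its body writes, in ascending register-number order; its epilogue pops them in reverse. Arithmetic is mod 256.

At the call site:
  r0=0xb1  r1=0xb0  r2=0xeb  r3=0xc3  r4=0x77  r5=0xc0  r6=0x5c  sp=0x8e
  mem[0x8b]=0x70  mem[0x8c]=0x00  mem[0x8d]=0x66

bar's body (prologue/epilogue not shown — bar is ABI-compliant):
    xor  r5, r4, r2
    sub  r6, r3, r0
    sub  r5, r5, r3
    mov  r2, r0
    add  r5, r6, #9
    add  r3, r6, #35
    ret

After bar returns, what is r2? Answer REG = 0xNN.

prologue: push r3 -> mem[0x8d]=0xc3, sp=0x8d
body[0] xor  r5, r4, r2 -> r5=0x9c
body[1] sub  r6, r3, r0 -> r6=0x12
body[2] sub  r5, r5, r3 -> r5=0xd9
body[3] mov  r2, r0 -> r2=0xb1
body[4] add  r5, r6, #9 -> r5=0x1b
body[5] add  r3, r6, #35 -> r3=0x35
epilogue: pop r3=0xc3, sp=0x8e
r2 is caller-saved -> body value

REG = 0xb1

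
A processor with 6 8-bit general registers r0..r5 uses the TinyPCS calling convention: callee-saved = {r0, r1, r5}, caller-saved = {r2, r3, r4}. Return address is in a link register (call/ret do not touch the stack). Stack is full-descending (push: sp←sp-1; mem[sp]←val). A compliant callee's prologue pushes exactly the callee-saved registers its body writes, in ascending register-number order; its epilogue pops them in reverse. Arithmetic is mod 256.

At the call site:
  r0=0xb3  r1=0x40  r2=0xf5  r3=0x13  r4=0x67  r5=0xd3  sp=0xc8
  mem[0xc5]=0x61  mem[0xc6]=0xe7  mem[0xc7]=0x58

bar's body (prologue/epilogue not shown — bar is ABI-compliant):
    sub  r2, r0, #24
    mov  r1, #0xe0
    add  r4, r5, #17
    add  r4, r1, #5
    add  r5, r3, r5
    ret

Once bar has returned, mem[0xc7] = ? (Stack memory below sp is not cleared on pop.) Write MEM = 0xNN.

prologue: push r1 → mem[0xc7]=0x40, sp=0xc7
prologue: push r5 → mem[0xc6]=0xd3, sp=0xc6
body[0] sub  r2, r0, #24 → r2=0x9b
body[1] mov  r1, #0xe0 → r1=0xe0
body[2] add  r4, r5, #17 → r4=0xe4
body[3] add  r4, r1, #5 → r4=0xe5
body[4] add  r5, r3, r5 → r5=0xe6
epilogue: pop r5=0xd3, sp=0xc7
epilogue: pop r1=0x40, sp=0xc8
prologue pushed ['r1', 'r5'] at ['0xc7', '0xc6']

MEM = 0x40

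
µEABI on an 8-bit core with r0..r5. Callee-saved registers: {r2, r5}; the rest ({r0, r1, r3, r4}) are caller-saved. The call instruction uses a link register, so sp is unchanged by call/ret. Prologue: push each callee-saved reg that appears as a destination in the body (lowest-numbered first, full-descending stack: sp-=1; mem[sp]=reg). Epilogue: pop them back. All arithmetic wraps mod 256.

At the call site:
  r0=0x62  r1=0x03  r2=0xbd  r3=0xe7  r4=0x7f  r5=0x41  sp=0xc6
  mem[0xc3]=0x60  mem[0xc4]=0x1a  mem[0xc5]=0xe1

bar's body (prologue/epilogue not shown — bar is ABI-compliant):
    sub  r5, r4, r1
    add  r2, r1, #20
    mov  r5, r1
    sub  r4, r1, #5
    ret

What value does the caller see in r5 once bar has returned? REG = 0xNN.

prologue: push r2 -> mem[0xc5]=0xbd, sp=0xc5
prologue: push r5 -> mem[0xc4]=0x41, sp=0xc4
body[0] sub  r5, r4, r1 -> r5=0x7c
body[1] add  r2, r1, #20 -> r2=0x17
body[2] mov  r5, r1 -> r5=0x03
body[3] sub  r4, r1, #5 -> r4=0xfe
epilogue: pop r5=0x41, sp=0xc5
epilogue: pop r2=0xbd, sp=0xc6
r5 is callee-saved -> restored

REG = 0x41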